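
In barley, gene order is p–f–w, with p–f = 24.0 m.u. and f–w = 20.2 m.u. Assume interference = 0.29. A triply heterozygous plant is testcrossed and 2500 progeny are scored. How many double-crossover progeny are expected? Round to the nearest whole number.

86

Map distances give recombination frequencies of 0.240 and 0.202 for the two intervals.
With interference 0.29 (so coincidence = 0.71), expected double-crossover frequency = 0.240 × 0.202 × 0.71 = 0.03442.
Expected number = 0.03442 × 2500 = 86.05 ≈ 86.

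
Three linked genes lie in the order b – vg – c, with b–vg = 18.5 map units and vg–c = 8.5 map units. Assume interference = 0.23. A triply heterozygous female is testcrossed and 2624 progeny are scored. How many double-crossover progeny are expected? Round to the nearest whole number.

Map distances give recombination frequencies of 0.185 and 0.085 for the two intervals.
With interference 0.23 (so coincidence = 0.77), expected double-crossover frequency = 0.185 × 0.085 × 0.77 = 0.01211.
Expected number = 0.01211 × 2624 = 31.77 ≈ 32.

32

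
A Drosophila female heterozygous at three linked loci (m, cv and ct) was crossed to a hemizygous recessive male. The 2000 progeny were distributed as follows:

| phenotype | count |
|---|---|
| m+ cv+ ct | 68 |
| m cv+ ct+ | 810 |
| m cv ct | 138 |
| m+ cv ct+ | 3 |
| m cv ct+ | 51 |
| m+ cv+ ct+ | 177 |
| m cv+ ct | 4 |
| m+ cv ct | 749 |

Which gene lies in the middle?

The two most frequent reciprocal classes, m+ cv ct and m cv+ ct+, are the parental types, so the F1 was m+ cv ct / m cv+ ct+.
The two rarest classes, m+ cv ct+ and m cv+ ct, are the double crossovers. Comparing them with the parentals, only the ct allele has switched, so ct is the middle locus and the order is m – ct – cv.

ct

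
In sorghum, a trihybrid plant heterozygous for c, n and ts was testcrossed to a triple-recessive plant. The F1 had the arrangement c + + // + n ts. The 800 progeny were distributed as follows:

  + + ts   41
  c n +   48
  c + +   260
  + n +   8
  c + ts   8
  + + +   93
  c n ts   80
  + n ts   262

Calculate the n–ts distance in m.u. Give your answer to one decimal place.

The two rarest classes, c + ts and + n +, are the double crossovers. Comparing them with the parentals, only the ts allele has switched, so ts is the middle locus and the order is n – ts – c.
Crossovers in the n–ts interval produce the single-crossover classes c n + and + + ts (48 + 41 = 89) plus the double crossovers (16).
RF(n–ts) = (89 + 16) / 800 = 105/800 = 0.1313 → 13.1 m.u.

13.1 m.u.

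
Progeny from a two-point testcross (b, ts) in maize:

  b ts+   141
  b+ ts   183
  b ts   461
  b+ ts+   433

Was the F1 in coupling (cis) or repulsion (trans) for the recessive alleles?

cis

The two most frequent classes are b+ ts+ (433) and b ts (461); these are the parental (non-recombinant) types.
So the F1 carried b+ ts+ on one chromosome and b ts on the other — the recessive alleles are on the same chromosome (cis / coupling).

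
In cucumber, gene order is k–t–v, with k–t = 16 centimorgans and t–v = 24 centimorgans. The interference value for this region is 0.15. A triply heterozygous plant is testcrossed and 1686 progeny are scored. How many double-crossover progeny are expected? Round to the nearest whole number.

Map distances give recombination frequencies of 0.160 and 0.240 for the two intervals.
With interference 0.15 (so coincidence = 0.85), expected double-crossover frequency = 0.160 × 0.240 × 0.85 = 0.03264.
Expected number = 0.03264 × 1686 = 55.03 ≈ 55.

55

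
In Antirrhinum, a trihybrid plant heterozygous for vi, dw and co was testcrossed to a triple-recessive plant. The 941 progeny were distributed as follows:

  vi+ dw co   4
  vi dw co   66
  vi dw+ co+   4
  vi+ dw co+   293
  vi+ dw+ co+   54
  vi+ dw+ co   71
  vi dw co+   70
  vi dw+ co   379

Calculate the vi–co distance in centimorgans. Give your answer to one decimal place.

15.8 centimorgans

The two most frequent reciprocal classes, vi+ dw co+ and vi dw+ co, are the parental types, so the F1 was vi+ dw co+ / vi dw+ co.
The two rarest classes, vi+ dw co and vi dw+ co+, are the double crossovers. Comparing them with the parentals, only the co allele has switched, so co is the middle locus and the order is vi – co – dw.
Crossovers in the vi–co interval produce the single-crossover classes vi dw co+ and vi+ dw+ co (70 + 71 = 141) plus the double crossovers (8).
RF(vi–co) = (141 + 8) / 941 = 149/941 = 0.1583 → 15.8 centimorgans.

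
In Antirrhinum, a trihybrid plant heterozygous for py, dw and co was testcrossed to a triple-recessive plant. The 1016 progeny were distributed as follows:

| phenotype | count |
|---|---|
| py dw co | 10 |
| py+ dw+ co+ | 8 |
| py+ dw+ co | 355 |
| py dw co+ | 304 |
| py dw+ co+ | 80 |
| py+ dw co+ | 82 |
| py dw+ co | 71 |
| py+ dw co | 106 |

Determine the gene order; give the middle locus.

co

The two most frequent reciprocal classes, py dw co+ and py+ dw+ co, are the parental types, so the F1 was py dw co+ / py+ dw+ co.
The two rarest classes, py dw co and py+ dw+ co+, are the double crossovers. Comparing them with the parentals, only the co allele has switched, so co is the middle locus and the order is py – co – dw.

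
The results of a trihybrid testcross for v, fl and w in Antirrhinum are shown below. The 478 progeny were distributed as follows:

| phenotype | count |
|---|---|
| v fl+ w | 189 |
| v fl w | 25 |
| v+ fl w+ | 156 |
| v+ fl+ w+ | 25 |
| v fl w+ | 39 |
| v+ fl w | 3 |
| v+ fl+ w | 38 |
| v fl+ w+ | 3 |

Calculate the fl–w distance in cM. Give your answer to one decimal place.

The two most frequent reciprocal classes, v fl+ w and v+ fl w+, are the parental types, so the F1 was v fl+ w / v+ fl w+.
The two rarest classes, v fl+ w+ and v+ fl w, are the double crossovers. Comparing them with the parentals, only the w allele has switched, so w is the middle locus and the order is fl – w – v.
Crossovers in the fl–w interval produce the single-crossover classes v fl w and v+ fl+ w+ (25 + 25 = 50) plus the double crossovers (6).
RF(fl–w) = (50 + 6) / 478 = 56/478 = 0.1172 → 11.7 cM.

11.7 cM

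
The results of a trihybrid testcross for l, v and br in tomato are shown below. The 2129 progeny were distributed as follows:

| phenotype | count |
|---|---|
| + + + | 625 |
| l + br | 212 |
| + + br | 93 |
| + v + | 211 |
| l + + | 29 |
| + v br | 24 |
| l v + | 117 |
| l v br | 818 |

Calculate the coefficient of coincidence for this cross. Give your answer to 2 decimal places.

The two most frequent reciprocal classes, + + + and l v br, are the parental types, so the F1 was + + + / l v br.
The two rarest classes, l + + and + v br, are the double crossovers. Comparing them with the parentals, only the l allele has switched, so l is the middle locus and the order is v – l – br.
v–l: (423 + 53)/2129 = 0.2236; l–br: (210 + 53)/2129 = 0.1235.
Expected DCO frequency = 0.2236 × 0.1235 ≈ 0.02761; observed = 53/2129 ≈ 0.02489.
Coefficient of coincidence = 0.02489/0.02761 ≈ 0.90.

0.90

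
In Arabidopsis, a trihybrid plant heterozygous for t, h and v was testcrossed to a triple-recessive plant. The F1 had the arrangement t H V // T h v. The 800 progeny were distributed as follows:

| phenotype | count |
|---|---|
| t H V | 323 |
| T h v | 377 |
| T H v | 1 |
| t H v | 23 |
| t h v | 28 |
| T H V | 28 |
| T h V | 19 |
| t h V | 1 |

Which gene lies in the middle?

h

The two rarest classes, t h V and T H v, are the double crossovers. Comparing them with the parentals, only the h allele has switched, so h is the middle locus and the order is t – h – v.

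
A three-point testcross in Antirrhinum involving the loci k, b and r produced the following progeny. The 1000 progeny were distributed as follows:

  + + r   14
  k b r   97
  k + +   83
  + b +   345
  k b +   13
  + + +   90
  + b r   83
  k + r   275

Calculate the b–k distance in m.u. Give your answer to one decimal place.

The two most frequent reciprocal classes, + b + and k + r, are the parental types, so the F1 was + b + / k + r.
The two rarest classes, k b + and + + r, are the double crossovers. Comparing them with the parentals, only the k allele has switched, so k is the middle locus and the order is r – k – b.
Crossovers in the k–b interval produce the single-crossover classes + + + and k b r (90 + 97 = 187) plus the double crossovers (27).
RF(k–b) = (187 + 27) / 1000 = 214/1000 = 0.2140 → 21.4 m.u.

21.4 m.u.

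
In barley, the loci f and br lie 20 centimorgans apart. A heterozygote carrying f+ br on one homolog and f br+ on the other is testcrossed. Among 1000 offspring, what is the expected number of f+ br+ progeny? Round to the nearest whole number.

100

A map distance of 20 centimorgans corresponds to a recombination frequency of 0.200.
The F1 is f+ br / f br+, so f+ br+ is a recombinant gamete class with expected frequency r/2 = 0.200/2 = 0.1000.
Expected number = 0.1000 × 1000 = 100.00 ≈ 100.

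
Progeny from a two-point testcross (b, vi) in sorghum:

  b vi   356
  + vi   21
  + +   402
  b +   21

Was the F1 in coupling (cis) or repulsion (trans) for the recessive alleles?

The two most frequent classes are + + (402) and b vi (356); these are the parental (non-recombinant) types.
So the F1 carried + + on one chromosome and b vi on the other — the recessive alleles are on the same chromosome (cis / coupling).

cis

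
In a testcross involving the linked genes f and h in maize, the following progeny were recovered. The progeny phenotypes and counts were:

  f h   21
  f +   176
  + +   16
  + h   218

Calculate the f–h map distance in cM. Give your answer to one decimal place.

The two most frequent classes, + h (218) and f + (176), are the parental types, so the F1 was + h / f +.
The recombinant classes are + + and f h: 16 + 21 = 37.
Recombination frequency = 37/431 = 0.0858 ≈ 8.6%, i.e. 8.6 cM.

8.6 cM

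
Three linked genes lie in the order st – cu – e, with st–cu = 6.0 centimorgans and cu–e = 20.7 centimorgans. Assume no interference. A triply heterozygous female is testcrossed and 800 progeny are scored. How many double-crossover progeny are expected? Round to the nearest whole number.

10

Map distances give recombination frequencies of 0.060 and 0.207 for the two intervals.
With no interference, expected double-crossover frequency = 0.060 × 0.207 = 0.01242.
Expected number = 0.01242 × 800 = 9.94 ≈ 10.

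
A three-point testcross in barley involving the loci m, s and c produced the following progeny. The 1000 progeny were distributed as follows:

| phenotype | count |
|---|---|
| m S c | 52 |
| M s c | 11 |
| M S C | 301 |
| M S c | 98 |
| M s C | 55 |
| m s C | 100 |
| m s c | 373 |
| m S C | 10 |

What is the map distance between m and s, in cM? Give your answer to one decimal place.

12.8 cM

The two most frequent reciprocal classes, m s c and M S C, are the parental types, so the F1 was m s c / M S C.
The two rarest classes, M s c and m S C, are the double crossovers. Comparing them with the parentals, only the m allele has switched, so m is the middle locus and the order is s – m – c.
Crossovers in the s–m interval produce the single-crossover classes m S c and M s C (52 + 55 = 107) plus the double crossovers (21).
RF(s–m) = (107 + 21) / 1000 = 128/1000 = 0.1280 → 12.8 cM.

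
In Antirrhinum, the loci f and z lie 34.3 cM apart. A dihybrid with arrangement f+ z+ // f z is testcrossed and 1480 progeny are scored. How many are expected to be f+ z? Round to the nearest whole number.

254

A map distance of 34.3 cM corresponds to a recombination frequency of 0.343.
The F1 is f+ z+ / f z, so f+ z is a recombinant gamete class with expected frequency r/2 = 0.343/2 = 0.1715.
Expected number = 0.1715 × 1480 = 253.82 ≈ 254.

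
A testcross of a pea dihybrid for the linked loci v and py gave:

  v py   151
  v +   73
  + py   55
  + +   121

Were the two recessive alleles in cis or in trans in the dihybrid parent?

The two most frequent classes are + + (121) and v py (151); these are the parental (non-recombinant) types.
So the F1 carried + + on one chromosome and v py on the other — the recessive alleles are on the same chromosome (cis / coupling).

cis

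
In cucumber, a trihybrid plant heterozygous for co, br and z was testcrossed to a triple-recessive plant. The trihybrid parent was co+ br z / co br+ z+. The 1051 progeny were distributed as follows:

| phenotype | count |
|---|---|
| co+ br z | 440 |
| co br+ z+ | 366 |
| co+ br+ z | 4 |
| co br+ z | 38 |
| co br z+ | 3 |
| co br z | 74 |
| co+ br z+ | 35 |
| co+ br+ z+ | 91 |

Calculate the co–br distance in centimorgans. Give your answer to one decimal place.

The two rarest classes, co+ br+ z and co br z+, are the double crossovers. Comparing them with the parentals, only the br allele has switched, so br is the middle locus and the order is z – br – co.
Crossovers in the br–co interval produce the single-crossover classes co br z and co+ br+ z+ (74 + 91 = 165) plus the double crossovers (7).
RF(br–co) = (165 + 7) / 1051 = 172/1051 = 0.1637 → 16.4 centimorgans.

16.4 centimorgans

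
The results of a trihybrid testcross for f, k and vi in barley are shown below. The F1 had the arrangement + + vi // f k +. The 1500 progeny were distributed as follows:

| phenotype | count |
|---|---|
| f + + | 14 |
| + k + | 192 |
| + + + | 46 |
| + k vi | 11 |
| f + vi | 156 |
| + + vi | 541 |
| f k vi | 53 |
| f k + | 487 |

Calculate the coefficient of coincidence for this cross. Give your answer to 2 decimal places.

0.81

The two rarest classes, + k vi and f + +, are the double crossovers. Comparing them with the parentals, only the k allele has switched, so k is the middle locus and the order is f – k – vi.
f–k: (348 + 25)/1500 = 0.2487; k–vi: (99 + 25)/1500 = 0.0827.
Expected DCO frequency = 0.2487 × 0.0827 ≈ 0.02057; observed = 25/1500 ≈ 0.01667.
Coefficient of coincidence = 0.01667/0.02057 ≈ 0.81.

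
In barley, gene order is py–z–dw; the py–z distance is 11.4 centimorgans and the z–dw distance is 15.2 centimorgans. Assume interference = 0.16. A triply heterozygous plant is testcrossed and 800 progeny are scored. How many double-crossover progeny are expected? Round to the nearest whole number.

12

Map distances give recombination frequencies of 0.114 and 0.152 for the two intervals.
With interference 0.16 (so coincidence = 0.84), expected double-crossover frequency = 0.114 × 0.152 × 0.84 = 0.01456.
Expected number = 0.01456 × 800 = 11.64 ≈ 12.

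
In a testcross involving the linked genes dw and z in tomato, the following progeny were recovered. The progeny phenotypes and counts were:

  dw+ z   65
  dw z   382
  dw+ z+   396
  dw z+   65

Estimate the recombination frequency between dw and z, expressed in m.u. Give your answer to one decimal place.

The two most frequent classes, dw+ z+ (396) and dw z (382), are the parental types, so the F1 was dw+ z+ / dw z.
The recombinant classes are dw+ z and dw z+: 65 + 65 = 130.
Recombination frequency = 130/908 = 0.1432 ≈ 14.3%, i.e. 14.3 m.u.

14.3 m.u.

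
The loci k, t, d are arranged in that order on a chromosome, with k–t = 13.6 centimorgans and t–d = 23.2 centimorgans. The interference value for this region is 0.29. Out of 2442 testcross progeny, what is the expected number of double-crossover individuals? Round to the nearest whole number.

55

Map distances give recombination frequencies of 0.136 and 0.232 for the two intervals.
With interference 0.29 (so coincidence = 0.71), expected double-crossover frequency = 0.136 × 0.232 × 0.71 = 0.02240.
Expected number = 0.02240 × 2442 = 54.71 ≈ 55.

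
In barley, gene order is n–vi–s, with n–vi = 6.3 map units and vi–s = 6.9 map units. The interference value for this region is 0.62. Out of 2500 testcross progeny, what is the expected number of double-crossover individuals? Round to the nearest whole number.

Map distances give recombination frequencies of 0.063 and 0.069 for the two intervals.
With interference 0.62 (so coincidence = 0.38), expected double-crossover frequency = 0.063 × 0.069 × 0.38 = 0.00165.
Expected number = 0.00165 × 2500 = 4.13 ≈ 4.

4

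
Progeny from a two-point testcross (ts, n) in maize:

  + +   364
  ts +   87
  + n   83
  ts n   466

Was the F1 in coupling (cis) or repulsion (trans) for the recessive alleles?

cis

The two most frequent classes are + + (364) and ts n (466); these are the parental (non-recombinant) types.
So the F1 carried + + on one chromosome and ts n on the other — the recessive alleles are on the same chromosome (cis / coupling).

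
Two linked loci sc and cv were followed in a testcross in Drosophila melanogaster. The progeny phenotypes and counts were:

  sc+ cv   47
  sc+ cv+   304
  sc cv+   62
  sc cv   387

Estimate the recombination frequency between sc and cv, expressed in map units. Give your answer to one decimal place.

13.6 map units

The two most frequent classes, sc+ cv+ (304) and sc cv (387), are the parental types, so the F1 was sc+ cv+ / sc cv.
The recombinant classes are sc+ cv and sc cv+: 47 + 62 = 109.
Recombination frequency = 109/800 = 0.1363 ≈ 13.6%, i.e. 13.6 map units.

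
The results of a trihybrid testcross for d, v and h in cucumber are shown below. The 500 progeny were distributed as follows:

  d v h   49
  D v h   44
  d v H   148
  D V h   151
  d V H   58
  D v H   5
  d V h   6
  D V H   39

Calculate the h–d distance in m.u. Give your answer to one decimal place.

19.8 m.u.

The two most frequent reciprocal classes, d v H and D V h, are the parental types, so the F1 was d v H / D V h.
The two rarest classes, D v H and d V h, are the double crossovers. Comparing them with the parentals, only the d allele has switched, so d is the middle locus and the order is h – d – v.
Crossovers in the h–d interval produce the single-crossover classes d v h and D V H (49 + 39 = 88) plus the double crossovers (11).
RF(h–d) = (88 + 11) / 500 = 99/500 = 0.1980 → 19.8 m.u.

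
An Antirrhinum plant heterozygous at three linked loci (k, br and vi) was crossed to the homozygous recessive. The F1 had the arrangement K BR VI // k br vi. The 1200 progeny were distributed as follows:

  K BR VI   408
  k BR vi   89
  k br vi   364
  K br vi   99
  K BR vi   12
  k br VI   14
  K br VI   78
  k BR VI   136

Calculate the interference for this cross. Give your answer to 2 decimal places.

The two rarest classes, K BR vi and k br VI, are the double crossovers. Comparing them with the parentals, only the vi allele has switched, so vi is the middle locus and the order is k – vi – br.
k–vi: (235 + 26)/1200 = 0.2175; vi–br: (167 + 26)/1200 = 0.1608.
Expected DCO frequency = 0.2175 × 0.1608 ≈ 0.03497; observed = 26/1200 ≈ 0.02167.
Coefficient of coincidence = 0.02167/0.03497 ≈ 0.62; interference = 1 − 0.62 = 0.38.

0.38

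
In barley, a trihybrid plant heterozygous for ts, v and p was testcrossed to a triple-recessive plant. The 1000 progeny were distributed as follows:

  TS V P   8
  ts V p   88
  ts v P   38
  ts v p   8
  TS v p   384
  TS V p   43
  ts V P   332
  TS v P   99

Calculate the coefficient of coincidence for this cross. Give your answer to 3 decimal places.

0.813

The two most frequent reciprocal classes, ts V P and TS v p, are the parental types, so the F1 was ts V P / TS v p.
The two rarest classes, TS V P and ts v p, are the double crossovers. Comparing them with the parentals, only the ts allele has switched, so ts is the middle locus and the order is p – ts – v.
p–ts: (187 + 16)/1000 = 0.2030; ts–v: (81 + 16)/1000 = 0.0970.
Expected DCO frequency = 0.2030 × 0.0970 ≈ 0.01969; observed = 16/1000 ≈ 0.01600.
Coefficient of coincidence = 0.01600/0.01969 ≈ 0.813.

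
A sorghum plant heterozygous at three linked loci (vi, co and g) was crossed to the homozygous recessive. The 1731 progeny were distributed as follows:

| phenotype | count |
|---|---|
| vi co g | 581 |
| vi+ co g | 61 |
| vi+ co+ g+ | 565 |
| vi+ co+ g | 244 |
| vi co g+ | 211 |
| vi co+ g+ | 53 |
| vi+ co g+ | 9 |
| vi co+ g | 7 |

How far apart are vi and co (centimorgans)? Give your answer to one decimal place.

7.5 centimorgans

The two most frequent reciprocal classes, vi+ co+ g+ and vi co g, are the parental types, so the F1 was vi+ co+ g+ / vi co g.
The two rarest classes, vi+ co g+ and vi co+ g, are the double crossovers. Comparing them with the parentals, only the co allele has switched, so co is the middle locus and the order is vi – co – g.
Crossovers in the vi–co interval produce the single-crossover classes vi co+ g+ and vi+ co g (53 + 61 = 114) plus the double crossovers (16).
RF(vi–co) = (114 + 16) / 1731 = 130/1731 = 0.0751 → 7.5 centimorgans.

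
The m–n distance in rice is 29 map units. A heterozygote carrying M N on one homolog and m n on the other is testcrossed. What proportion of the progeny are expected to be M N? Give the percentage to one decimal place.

35.5%

A map distance of 29 map units corresponds to a recombination frequency of 0.290.
The F1 is M N / m n, so M N is a parental gamete class with expected frequency (1 − r)/2 = 0.710/2 = 0.3550.
That is 0.3550 = 35.5% of the progeny.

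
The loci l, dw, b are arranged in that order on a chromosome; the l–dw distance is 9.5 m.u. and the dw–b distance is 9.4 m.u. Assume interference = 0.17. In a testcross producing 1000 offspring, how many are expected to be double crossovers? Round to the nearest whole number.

Map distances give recombination frequencies of 0.095 and 0.094 for the two intervals.
With interference 0.17 (so coincidence = 0.83), expected double-crossover frequency = 0.095 × 0.094 × 0.83 = 0.00741.
Expected number = 0.00741 × 1000 = 7.41 ≈ 7.

7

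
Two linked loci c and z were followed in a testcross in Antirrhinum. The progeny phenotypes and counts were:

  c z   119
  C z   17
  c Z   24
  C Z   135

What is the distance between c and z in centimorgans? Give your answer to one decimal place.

13.9 centimorgans

The two most frequent classes, C Z (135) and c z (119), are the parental types, so the F1 was C Z / c z.
The recombinant classes are C z and c Z: 17 + 24 = 41.
Recombination frequency = 41/295 = 0.1390 ≈ 13.9%, i.e. 13.9 centimorgans.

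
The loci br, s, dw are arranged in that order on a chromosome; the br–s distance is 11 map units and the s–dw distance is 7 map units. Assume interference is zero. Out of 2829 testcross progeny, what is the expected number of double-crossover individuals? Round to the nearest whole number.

Map distances give recombination frequencies of 0.110 and 0.070 for the two intervals.
With no interference, expected double-crossover frequency = 0.110 × 0.070 = 0.00770.
Expected number = 0.00770 × 2829 = 21.78 ≈ 22.

22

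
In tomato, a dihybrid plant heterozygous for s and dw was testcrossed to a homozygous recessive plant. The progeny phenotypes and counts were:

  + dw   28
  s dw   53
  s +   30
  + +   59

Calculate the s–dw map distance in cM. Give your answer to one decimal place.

The two most frequent classes, + + (59) and s dw (53), are the parental types, so the F1 was + + / s dw.
The recombinant classes are + dw and s +: 28 + 30 = 58.
Recombination frequency = 58/170 = 0.3412 ≈ 34.1%, i.e. 34.1 cM.

34.1 cM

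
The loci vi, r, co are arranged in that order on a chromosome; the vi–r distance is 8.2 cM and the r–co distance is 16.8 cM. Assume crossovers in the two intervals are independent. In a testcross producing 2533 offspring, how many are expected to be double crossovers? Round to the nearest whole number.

35

Map distances give recombination frequencies of 0.082 and 0.168 for the two intervals.
With no interference, expected double-crossover frequency = 0.082 × 0.168 = 0.01378.
Expected number = 0.01378 × 2533 = 34.89 ≈ 35.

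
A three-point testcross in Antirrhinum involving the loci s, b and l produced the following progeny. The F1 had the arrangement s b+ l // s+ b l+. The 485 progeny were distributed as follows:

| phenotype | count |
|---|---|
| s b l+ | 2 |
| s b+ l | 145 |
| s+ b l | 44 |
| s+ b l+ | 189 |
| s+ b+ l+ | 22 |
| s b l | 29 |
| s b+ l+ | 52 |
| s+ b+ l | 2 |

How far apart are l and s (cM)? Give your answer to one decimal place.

The two rarest classes, s+ b+ l and s b l+, are the double crossovers. Comparing them with the parentals, only the s allele has switched, so s is the middle locus and the order is l – s – b.
Crossovers in the l–s interval produce the single-crossover classes s b+ l+ and s+ b l (52 + 44 = 96) plus the double crossovers (4).
RF(l–s) = (96 + 4) / 485 = 100/485 = 0.2062 → 20.6 cM.

20.6 cM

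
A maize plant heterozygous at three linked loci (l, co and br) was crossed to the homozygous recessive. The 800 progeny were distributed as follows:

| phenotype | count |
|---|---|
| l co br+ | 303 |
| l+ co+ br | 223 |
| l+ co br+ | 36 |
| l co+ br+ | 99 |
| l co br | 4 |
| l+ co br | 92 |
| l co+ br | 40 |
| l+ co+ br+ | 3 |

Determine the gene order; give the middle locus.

The two most frequent reciprocal classes, l+ co+ br and l co br+, are the parental types, so the F1 was l+ co+ br / l co br+.
The two rarest classes, l+ co+ br+ and l co br, are the double crossovers. Comparing them with the parentals, only the br allele has switched, so br is the middle locus and the order is co – br – l.

br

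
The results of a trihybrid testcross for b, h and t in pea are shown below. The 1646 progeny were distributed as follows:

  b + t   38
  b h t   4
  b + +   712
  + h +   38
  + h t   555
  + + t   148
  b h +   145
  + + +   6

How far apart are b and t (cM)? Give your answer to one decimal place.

The two most frequent reciprocal classes, + h t and b + +, are the parental types, so the F1 was + h t / b + +.
The two rarest classes, b h t and + + +, are the double crossovers. Comparing them with the parentals, only the b allele has switched, so b is the middle locus and the order is t – b – h.
Crossovers in the t–b interval produce the single-crossover classes + h + and b + t (38 + 38 = 76) plus the double crossovers (10).
RF(t–b) = (76 + 10) / 1646 = 86/1646 = 0.0522 → 5.2 cM.

5.2 cM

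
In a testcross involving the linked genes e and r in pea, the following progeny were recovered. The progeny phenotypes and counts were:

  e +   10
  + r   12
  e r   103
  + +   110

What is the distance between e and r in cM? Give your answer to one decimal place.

The two most frequent classes, + + (110) and e r (103), are the parental types, so the F1 was + + / e r.
The recombinant classes are + r and e +: 12 + 10 = 22.
Recombination frequency = 22/235 = 0.0936 ≈ 9.4%, i.e. 9.4 cM.

9.4 cM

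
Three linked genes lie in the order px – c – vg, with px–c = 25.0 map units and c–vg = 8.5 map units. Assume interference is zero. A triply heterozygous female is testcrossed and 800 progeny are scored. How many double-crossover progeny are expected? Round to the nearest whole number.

Map distances give recombination frequencies of 0.250 and 0.085 for the two intervals.
With no interference, expected double-crossover frequency = 0.250 × 0.085 = 0.02125.
Expected number = 0.02125 × 800 = 17.00 ≈ 17.

17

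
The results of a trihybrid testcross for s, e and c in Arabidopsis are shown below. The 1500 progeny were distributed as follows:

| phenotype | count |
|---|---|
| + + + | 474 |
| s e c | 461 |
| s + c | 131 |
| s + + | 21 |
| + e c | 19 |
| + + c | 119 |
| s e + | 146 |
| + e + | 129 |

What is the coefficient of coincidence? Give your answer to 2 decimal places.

The two most frequent reciprocal classes, s e c and + + +, are the parental types, so the F1 was s e c / + + +.
The two rarest classes, + e c and s + +, are the double crossovers. Comparing them with the parentals, only the s allele has switched, so s is the middle locus and the order is e – s – c.
e–s: (260 + 40)/1500 = 0.2000; s–c: (265 + 40)/1500 = 0.2033.
Expected DCO frequency = 0.2000 × 0.2033 ≈ 0.04066; observed = 40/1500 ≈ 0.02667.
Coefficient of coincidence = 0.02667/0.04066 ≈ 0.66.

0.66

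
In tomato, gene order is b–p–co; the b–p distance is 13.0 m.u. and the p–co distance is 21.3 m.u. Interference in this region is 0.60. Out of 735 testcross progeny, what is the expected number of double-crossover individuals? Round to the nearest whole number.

Map distances give recombination frequencies of 0.130 and 0.213 for the two intervals.
With interference 0.60 (so coincidence = 0.40), expected double-crossover frequency = 0.130 × 0.213 × 0.40 = 0.01108.
Expected number = 0.01108 × 735 = 8.14 ≈ 8.

8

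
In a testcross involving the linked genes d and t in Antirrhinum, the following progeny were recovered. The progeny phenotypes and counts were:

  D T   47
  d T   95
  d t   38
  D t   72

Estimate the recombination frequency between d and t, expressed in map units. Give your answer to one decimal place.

33.7 map units

The two most frequent classes, D t (72) and d T (95), are the parental types, so the F1 was D t / d T.
The recombinant classes are D T and d t: 47 + 38 = 85.
Recombination frequency = 85/252 = 0.3373 ≈ 33.7%, i.e. 33.7 map units.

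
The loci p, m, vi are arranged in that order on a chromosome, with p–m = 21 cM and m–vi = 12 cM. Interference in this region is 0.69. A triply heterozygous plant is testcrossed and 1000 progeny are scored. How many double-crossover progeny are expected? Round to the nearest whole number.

8

Map distances give recombination frequencies of 0.210 and 0.120 for the two intervals.
With interference 0.69 (so coincidence = 0.31), expected double-crossover frequency = 0.210 × 0.120 × 0.31 = 0.00781.
Expected number = 0.00781 × 1000 = 7.81 ≈ 8.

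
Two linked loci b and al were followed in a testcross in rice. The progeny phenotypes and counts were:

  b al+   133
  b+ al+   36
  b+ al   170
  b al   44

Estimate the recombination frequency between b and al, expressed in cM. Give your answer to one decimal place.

The two most frequent classes, b+ al (170) and b al+ (133), are the parental types, so the F1 was b+ al / b al+.
The recombinant classes are b+ al+ and b al: 36 + 44 = 80.
Recombination frequency = 80/383 = 0.2089 ≈ 20.9%, i.e. 20.9 cM.

20.9 cM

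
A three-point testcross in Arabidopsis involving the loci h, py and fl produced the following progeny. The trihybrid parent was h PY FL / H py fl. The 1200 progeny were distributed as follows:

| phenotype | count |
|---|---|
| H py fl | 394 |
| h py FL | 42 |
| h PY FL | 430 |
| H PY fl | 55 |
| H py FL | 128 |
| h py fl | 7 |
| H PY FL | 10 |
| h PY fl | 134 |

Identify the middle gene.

h

The two rarest classes, H PY FL and h py fl, are the double crossovers. Comparing them with the parentals, only the h allele has switched, so h is the middle locus and the order is fl – h – py.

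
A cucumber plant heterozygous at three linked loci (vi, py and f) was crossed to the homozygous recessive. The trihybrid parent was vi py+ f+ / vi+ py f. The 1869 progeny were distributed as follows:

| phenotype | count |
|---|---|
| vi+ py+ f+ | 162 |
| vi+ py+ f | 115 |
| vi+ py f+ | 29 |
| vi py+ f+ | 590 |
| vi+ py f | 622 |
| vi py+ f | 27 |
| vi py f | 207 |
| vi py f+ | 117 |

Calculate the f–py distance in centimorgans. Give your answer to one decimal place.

The two rarest classes, vi py+ f and vi+ py f+, are the double crossovers. Comparing them with the parentals, only the f allele has switched, so f is the middle locus and the order is vi – f – py.
Crossovers in the f–py interval produce the single-crossover classes vi py f+ and vi+ py+ f (117 + 115 = 232) plus the double crossovers (56).
RF(f–py) = (232 + 56) / 1869 = 288/1869 = 0.1541 → 15.4 centimorgans.

15.4 centimorgans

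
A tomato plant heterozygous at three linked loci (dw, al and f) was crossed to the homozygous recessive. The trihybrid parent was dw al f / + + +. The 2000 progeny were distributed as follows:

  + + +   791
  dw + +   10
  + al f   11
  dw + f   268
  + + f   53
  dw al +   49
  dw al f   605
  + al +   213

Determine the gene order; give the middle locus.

dw

The two rarest classes, + al f and dw + +, are the double crossovers. Comparing them with the parentals, only the dw allele has switched, so dw is the middle locus and the order is f – dw – al.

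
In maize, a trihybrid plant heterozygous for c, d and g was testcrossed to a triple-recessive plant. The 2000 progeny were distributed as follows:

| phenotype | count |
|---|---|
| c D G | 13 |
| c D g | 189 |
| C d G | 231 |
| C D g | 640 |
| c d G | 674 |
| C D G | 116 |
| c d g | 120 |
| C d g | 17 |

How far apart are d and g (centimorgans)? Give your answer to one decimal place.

The two most frequent reciprocal classes, C D g and c d G, are the parental types, so the F1 was C D g / c d G.
The two rarest classes, C d g and c D G, are the double crossovers. Comparing them with the parentals, only the d allele has switched, so d is the middle locus and the order is c – d – g.
Crossovers in the d–g interval produce the single-crossover classes C D G and c d g (116 + 120 = 236) plus the double crossovers (30).
RF(d–g) = (236 + 30) / 2000 = 266/2000 = 0.1330 → 13.3 centimorgans.

13.3 centimorgans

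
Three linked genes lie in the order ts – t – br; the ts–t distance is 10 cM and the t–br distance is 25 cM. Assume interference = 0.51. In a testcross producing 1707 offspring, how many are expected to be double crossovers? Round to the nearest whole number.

21

Map distances give recombination frequencies of 0.100 and 0.250 for the two intervals.
With interference 0.51 (so coincidence = 0.49), expected double-crossover frequency = 0.100 × 0.250 × 0.49 = 0.01225.
Expected number = 0.01225 × 1707 = 20.91 ≈ 21.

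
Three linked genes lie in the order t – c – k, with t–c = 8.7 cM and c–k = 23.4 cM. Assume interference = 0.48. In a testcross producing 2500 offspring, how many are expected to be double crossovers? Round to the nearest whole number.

26

Map distances give recombination frequencies of 0.087 and 0.234 for the two intervals.
With interference 0.48 (so coincidence = 0.52), expected double-crossover frequency = 0.087 × 0.234 × 0.52 = 0.01059.
Expected number = 0.01059 × 2500 = 26.47 ≈ 26.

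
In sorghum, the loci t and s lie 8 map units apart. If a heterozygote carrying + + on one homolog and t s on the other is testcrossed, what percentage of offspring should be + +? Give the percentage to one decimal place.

A map distance of 8 map units corresponds to a recombination frequency of 0.080.
The F1 is + + / t s, so + + is a parental gamete class with expected frequency (1 − r)/2 = 0.920/2 = 0.4600.
That is 0.4600 = 46.0% of the progeny.

46.0%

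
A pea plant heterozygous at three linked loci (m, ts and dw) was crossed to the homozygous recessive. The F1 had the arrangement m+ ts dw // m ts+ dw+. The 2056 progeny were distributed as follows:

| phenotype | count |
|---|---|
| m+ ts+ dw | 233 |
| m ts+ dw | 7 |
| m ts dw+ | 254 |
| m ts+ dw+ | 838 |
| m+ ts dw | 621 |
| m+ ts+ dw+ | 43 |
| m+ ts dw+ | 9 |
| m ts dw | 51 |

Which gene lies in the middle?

dw

The two rarest classes, m+ ts dw+ and m ts+ dw, are the double crossovers. Comparing them with the parentals, only the dw allele has switched, so dw is the middle locus and the order is m – dw – ts.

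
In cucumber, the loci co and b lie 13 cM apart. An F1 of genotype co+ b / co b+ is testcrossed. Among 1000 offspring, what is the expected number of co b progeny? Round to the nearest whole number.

A map distance of 13 cM corresponds to a recombination frequency of 0.130.
The F1 is co+ b / co b+, so co b is a recombinant gamete class with expected frequency r/2 = 0.130/2 = 0.0650.
Expected number = 0.0650 × 1000 = 65.00 ≈ 65.

65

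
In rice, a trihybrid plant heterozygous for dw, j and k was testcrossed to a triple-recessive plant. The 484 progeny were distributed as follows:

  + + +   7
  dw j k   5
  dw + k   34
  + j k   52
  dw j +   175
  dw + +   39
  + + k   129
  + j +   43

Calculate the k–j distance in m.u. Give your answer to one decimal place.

The two most frequent reciprocal classes, dw j + and + + k, are the parental types, so the F1 was dw j + / + + k.
The two rarest classes, dw j k and + + +, are the double crossovers. Comparing them with the parentals, only the k allele has switched, so k is the middle locus and the order is dw – k – j.
Crossovers in the k–j interval produce the single-crossover classes dw + + and + j k (39 + 52 = 91) plus the double crossovers (12).
RF(k–j) = (91 + 12) / 484 = 103/484 = 0.2128 → 21.3 m.u.

21.3 m.u.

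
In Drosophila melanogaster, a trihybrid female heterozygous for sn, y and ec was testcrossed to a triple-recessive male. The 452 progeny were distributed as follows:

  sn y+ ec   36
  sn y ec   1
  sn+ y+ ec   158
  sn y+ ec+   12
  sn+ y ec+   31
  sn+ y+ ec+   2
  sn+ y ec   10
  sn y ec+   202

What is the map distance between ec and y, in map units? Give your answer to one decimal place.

5.5 map units

The two most frequent reciprocal classes, sn y ec+ and sn+ y+ ec, are the parental types, so the F1 was sn y ec+ / sn+ y+ ec.
The two rarest classes, sn y ec and sn+ y+ ec+, are the double crossovers. Comparing them with the parentals, only the ec allele has switched, so ec is the middle locus and the order is sn – ec – y.
Crossovers in the ec–y interval produce the single-crossover classes sn y+ ec+ and sn+ y ec (12 + 10 = 22) plus the double crossovers (3).
RF(ec–y) = (22 + 3) / 452 = 25/452 = 0.0553 → 5.5 map units.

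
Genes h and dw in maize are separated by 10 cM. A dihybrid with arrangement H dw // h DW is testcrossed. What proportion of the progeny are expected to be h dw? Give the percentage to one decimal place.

5.0%

A map distance of 10 cM corresponds to a recombination frequency of 0.100.
The F1 is H dw / h DW, so h dw is a recombinant gamete class with expected frequency r/2 = 0.100/2 = 0.0500.
That is 0.0500 = 5.0% of the progeny.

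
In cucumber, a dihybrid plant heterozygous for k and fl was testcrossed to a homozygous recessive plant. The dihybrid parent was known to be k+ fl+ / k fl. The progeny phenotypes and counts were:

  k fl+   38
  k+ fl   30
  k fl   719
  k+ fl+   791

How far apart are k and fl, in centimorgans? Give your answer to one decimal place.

4.3 centimorgans

The recombinant classes are k+ fl and k fl+: 30 + 38 = 68.
Recombination frequency = 68/1578 = 0.0431 ≈ 4.3%, i.e. 4.3 centimorgans.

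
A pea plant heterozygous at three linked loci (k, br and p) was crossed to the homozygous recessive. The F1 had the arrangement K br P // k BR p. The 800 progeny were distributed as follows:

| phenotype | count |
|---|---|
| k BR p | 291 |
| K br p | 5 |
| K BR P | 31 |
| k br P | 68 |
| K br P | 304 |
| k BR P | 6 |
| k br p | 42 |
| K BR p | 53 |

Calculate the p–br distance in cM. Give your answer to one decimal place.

10.5 cM

The two rarest classes, K br p and k BR P, are the double crossovers. Comparing them with the parentals, only the p allele has switched, so p is the middle locus and the order is br – p – k.
Crossovers in the br–p interval produce the single-crossover classes K BR P and k br p (31 + 42 = 73) plus the double crossovers (11).
RF(br–p) = (73 + 11) / 800 = 84/800 = 0.1050 → 10.5 cM.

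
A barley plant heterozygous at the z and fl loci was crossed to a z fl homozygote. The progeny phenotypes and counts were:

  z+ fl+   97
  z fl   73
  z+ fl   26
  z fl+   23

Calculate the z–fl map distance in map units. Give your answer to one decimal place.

The two most frequent classes, z+ fl+ (97) and z fl (73), are the parental types, so the F1 was z+ fl+ / z fl.
The recombinant classes are z+ fl and z fl+: 26 + 23 = 49.
Recombination frequency = 49/219 = 0.2237 ≈ 22.4%, i.e. 22.4 map units.

22.4 map units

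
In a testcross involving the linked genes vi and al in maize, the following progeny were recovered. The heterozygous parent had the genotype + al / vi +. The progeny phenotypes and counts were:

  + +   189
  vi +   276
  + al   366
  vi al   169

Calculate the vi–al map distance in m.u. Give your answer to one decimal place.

The recombinant classes are + + and vi al: 189 + 169 = 358.
Recombination frequency = 358/1000 = 0.3580 ≈ 35.8%, i.e. 35.8 m.u.

35.8 m.u.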